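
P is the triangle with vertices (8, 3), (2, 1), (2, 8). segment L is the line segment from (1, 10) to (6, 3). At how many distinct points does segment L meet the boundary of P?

The segment meets the boundary at (3.059,7.118).

1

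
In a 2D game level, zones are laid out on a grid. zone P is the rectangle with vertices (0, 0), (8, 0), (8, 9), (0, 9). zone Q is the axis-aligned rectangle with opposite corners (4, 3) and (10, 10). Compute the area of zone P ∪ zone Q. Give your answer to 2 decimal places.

90.00

By inclusion–exclusion:
Individual areas: |zone P| = 72, |zone Q| = 42.
|zone P∩zone Q|: x∈[4,8], y∈[3,9] → 4·6 = 24.
|zone P ∪ zone Q| = 114 − 24 = 90.00.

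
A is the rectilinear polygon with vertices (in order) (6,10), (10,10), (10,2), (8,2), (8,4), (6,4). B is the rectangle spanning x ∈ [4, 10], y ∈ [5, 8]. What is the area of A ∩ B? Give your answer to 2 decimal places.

12.00

The intersection is the polygon with vertices (10,5), (6,5), (6,8), (10,8).
By the shoelace formula its area is 12.00.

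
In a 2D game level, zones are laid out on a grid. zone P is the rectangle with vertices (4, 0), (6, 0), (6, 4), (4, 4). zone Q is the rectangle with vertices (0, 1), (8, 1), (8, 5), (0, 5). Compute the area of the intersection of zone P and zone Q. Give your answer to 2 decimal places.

|zone P∩zone Q|: x∈[4,6], y∈[1,4] → 2·3 = 6.

6.00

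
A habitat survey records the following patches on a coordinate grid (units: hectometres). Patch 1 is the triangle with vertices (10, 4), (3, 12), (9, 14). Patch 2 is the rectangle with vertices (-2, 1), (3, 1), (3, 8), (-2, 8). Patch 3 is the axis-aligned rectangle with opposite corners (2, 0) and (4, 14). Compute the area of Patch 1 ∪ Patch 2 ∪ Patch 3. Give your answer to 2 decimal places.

86.26

By inclusion–exclusion:
Individual areas: |Patch 1| = 31, |Patch 2| = 35, |Patch 3| = 28.
|Patch 1∩Patch 2| = 0.
|Patch 1∩Patch 3| = 0.7381.
|Patch 2∩Patch 3|: x∈[2,3], y∈[1,8] → 1·7 = 7.
|Patch 1∩Patch 2∩Patch 3| = 0.
|Patch 1 ∪ Patch 2 ∪ Patch 3| = 94 − 7.7381 + 0 = 86.26.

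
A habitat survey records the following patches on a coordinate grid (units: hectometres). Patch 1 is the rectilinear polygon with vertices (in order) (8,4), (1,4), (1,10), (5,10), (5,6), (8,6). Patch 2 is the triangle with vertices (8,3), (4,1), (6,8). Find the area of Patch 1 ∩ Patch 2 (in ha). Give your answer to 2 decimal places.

The intersection is the polygon with vertices (4.857,4), (5.429,6), (6.8,6), (7.6,4).
By the shoelace formula its area is 4.11.

4.11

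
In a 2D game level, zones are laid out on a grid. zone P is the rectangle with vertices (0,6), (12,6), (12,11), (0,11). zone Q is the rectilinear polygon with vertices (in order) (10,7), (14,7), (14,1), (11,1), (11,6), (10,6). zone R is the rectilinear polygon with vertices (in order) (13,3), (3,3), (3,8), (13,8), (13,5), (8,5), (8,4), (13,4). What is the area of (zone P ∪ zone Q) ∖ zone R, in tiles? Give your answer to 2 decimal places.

|zone P ∪ zone Q| = 77.
|(zone P ∪ zone Q) ∩ zone R| = 23.
|(zone P ∪ zone Q) ∖ zone R| = 77 − 23 = 54.00.

54.00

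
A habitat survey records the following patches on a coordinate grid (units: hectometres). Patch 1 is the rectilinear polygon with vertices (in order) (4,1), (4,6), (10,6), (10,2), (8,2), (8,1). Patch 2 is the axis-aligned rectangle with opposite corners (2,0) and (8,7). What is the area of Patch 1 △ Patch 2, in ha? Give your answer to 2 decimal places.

|Patch 1| = 28, |Patch 2| = 42, |Patch 1∩Patch 2| = 20.
|Patch 1 △ Patch 2| = |Patch 1| + |Patch 2| − 2·|Patch 1∩Patch 2| = 28 + 42 − 40 = 30.00.

30.00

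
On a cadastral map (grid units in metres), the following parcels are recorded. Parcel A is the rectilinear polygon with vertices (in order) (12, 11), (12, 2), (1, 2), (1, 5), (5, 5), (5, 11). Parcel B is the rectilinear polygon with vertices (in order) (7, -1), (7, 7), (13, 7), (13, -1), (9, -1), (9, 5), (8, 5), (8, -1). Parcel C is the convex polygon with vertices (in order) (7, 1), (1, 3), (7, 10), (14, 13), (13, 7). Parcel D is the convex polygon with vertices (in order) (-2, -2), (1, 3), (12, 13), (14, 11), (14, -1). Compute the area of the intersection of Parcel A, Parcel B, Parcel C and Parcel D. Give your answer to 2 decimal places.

14.50

The intersection is the polygon with vertices (8,5), (8,2), (7,2), (7,7), (12,7), (12,6), (9,3), (9,5).
By the shoelace formula its area is 14.50.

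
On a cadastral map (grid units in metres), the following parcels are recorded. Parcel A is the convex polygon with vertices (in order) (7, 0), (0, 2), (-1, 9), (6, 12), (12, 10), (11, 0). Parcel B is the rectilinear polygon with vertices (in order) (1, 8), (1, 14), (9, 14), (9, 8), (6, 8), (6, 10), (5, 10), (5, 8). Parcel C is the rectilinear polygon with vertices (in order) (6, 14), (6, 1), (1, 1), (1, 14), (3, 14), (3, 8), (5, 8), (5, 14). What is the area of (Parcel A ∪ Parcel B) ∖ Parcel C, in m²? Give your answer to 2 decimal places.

92.75

|Parcel A ∪ Parcel B| = 144.8571.
|(Parcel A ∪ Parcel B) ∩ Parcel C| = 52.1071.
|(Parcel A ∪ Parcel B) ∖ Parcel C| = 144.8571 − 52.1071 = 92.75.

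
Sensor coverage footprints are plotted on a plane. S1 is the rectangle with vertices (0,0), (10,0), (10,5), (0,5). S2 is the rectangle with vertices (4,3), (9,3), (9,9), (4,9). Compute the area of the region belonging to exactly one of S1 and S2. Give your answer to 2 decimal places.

|S1∩S2|: x∈[4,9], y∈[3,5] → 5·2 = 10.
|S1 △ S2| = |S1| + |S2| − 2·|S1∩S2| = 50 + 30 − 20 = 60.00.

60.00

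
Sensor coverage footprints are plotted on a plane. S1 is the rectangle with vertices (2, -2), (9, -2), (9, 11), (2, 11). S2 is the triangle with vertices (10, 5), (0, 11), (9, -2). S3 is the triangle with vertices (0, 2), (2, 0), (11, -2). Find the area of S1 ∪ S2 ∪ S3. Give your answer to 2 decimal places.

98.02

By inclusion–exclusion:
Individual areas: |S1| = 91, |S2| = 38, |S3| = 7.
|S1∩S2| = 32.5111.
|S1∩S3| = 5.4444.
|S2∩S3| = 0.1861.
|S1∩S2∩S3| = 0.1639.
|S1 ∪ S2 ∪ S3| = 136 − 38.1417 + 0.1639 = 98.02.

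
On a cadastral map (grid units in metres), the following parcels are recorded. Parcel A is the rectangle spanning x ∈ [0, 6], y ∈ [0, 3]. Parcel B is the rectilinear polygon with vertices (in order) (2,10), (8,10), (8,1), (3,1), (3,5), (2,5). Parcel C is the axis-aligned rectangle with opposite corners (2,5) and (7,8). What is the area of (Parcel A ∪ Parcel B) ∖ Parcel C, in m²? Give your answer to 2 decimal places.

|Parcel A ∪ Parcel B| = 62.
|(Parcel A ∪ Parcel B) ∩ Parcel C| = 15.
|(Parcel A ∪ Parcel B) ∖ Parcel C| = 62 − 15 = 47.00.

47.00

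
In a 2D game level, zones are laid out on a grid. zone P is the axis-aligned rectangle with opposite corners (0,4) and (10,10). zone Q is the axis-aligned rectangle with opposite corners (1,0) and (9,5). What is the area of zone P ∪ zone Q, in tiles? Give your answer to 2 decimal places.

92.00

By inclusion–exclusion:
Individual areas: |zone P| = 60, |zone Q| = 40.
|zone P∩zone Q|: x∈[1,9], y∈[4,5] → 8·1 = 8.
|zone P ∪ zone Q| = 100 − 8 = 92.00.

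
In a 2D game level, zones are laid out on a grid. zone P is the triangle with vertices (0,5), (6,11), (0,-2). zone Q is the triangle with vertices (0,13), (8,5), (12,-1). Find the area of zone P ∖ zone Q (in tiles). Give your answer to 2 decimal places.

|zone P| = 21, |zone P∩zone Q| = 0.5455.
|zone P ∖ zone Q| = |zone P| − |zone P∩zone Q| = 21 − 0.5455 = 20.45.

20.45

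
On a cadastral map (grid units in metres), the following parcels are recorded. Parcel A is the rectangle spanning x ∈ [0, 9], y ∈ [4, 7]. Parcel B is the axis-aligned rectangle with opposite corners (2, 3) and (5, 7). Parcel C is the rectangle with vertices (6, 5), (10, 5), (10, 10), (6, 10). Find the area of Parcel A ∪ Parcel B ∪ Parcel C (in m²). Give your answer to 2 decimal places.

44.00

By inclusion–exclusion:
Individual areas: |Parcel A| = 27, |Parcel B| = 12, |Parcel C| = 20.
|Parcel A∩Parcel B|: x∈[2,5], y∈[4,7] → 3·3 = 9.
|Parcel A∩Parcel C|: x∈[6,9], y∈[5,7] → 3·2 = 6.
|Parcel B∩Parcel C| = 0 (no overlap).
|Parcel A∩Parcel B∩Parcel C| = 0.
|Parcel A ∪ Parcel B ∪ Parcel C| = 59 − 15 + 0 = 44.00.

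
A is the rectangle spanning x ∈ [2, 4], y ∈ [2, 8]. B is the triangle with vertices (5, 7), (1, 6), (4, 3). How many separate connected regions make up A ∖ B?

2

A ∖ B splits into 2 disjoint pieces (area 4, area 3).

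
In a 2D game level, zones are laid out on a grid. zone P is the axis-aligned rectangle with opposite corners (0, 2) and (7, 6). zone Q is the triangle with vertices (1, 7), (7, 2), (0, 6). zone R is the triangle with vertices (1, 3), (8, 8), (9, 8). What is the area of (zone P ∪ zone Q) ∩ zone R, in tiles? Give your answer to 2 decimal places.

0.90

The region (zone P ∪ zone Q) ∩ zone R is the polygon with vertices (5.8,6), (1,3), (5.2,6).
By the shoelace formula its area is 0.90.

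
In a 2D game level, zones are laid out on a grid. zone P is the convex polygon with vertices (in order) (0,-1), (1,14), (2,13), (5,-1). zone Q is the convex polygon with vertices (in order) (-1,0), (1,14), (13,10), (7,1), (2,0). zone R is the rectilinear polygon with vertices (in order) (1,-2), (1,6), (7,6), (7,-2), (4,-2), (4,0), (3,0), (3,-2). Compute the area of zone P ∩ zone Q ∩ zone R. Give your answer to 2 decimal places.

The intersection is the polygon with vertices (4.671,0.534), (2,0), (1,0), (1,6), (3.5,6).
By the shoelace formula its area is 18.11.

18.11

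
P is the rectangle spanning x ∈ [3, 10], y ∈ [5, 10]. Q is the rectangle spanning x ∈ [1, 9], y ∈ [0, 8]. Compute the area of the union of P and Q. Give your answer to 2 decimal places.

By inclusion–exclusion:
Individual areas: |P| = 35, |Q| = 64.
|P∩Q|: x∈[3,9], y∈[5,8] → 6·3 = 18.
|P ∪ Q| = 99 − 18 = 81.00.

81.00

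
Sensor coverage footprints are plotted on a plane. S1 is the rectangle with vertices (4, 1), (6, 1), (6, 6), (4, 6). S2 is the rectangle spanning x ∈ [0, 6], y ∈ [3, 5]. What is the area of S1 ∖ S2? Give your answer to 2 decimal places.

6.00

|S1∩S2|: x∈[4,6], y∈[3,5] → 2·2 = 4.
|S1| = 10.
|S1 ∖ S2| = |S1| − |S1∩S2| = 10 − 4 = 6.00.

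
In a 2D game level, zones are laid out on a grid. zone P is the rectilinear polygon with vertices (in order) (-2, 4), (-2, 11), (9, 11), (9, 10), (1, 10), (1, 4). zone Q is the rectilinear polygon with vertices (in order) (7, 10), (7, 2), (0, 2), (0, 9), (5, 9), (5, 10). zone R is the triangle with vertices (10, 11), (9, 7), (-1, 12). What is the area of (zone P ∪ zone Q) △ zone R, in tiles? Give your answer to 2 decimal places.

77.50

|zone P ∪ zone Q| = 75.
|(zone P ∪ zone Q) ∩ zone R| = 10.
|(zone P ∪ zone Q) △ zone R| = 75 + 22.5 − 20 = 77.50.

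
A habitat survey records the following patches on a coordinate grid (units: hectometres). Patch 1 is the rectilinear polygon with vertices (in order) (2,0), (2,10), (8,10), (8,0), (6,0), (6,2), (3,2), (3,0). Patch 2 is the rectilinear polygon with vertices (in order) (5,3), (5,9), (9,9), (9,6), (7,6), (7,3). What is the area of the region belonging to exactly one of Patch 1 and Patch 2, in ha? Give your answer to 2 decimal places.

42.00

|Patch 1| = 54, |Patch 2| = 18, |Patch 1∩Patch 2| = 15.
|Patch 1 △ Patch 2| = |Patch 1| + |Patch 2| − 2·|Patch 1∩Patch 2| = 54 + 18 − 30 = 42.00.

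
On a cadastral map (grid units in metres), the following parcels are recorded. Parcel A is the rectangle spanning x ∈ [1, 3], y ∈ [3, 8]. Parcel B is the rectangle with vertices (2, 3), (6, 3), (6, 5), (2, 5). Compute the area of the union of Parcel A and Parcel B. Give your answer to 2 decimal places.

16.00

By inclusion–exclusion:
Individual areas: |Parcel A| = 10, |Parcel B| = 8.
|Parcel A∩Parcel B|: x∈[2,3], y∈[3,5] → 1·2 = 2.
|Parcel A ∪ Parcel B| = 18 − 2 = 16.00.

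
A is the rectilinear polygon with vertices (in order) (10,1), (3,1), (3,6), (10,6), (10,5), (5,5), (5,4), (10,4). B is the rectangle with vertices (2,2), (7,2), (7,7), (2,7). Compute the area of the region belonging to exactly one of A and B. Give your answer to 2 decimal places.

27.00

|A| = 30, |B| = 25, |A∩B| = 14.
|A △ B| = |A| + |B| − 2·|A∩B| = 30 + 25 − 28 = 27.00.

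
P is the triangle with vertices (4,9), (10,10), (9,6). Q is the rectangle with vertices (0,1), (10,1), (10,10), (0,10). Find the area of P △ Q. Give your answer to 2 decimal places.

78.50

|P| = 11.5, |Q| = 90, |P∩Q| = 11.5.
|P △ Q| = |P| + |Q| − 2·|P∩Q| = 11.5 + 90 − 23 = 78.50.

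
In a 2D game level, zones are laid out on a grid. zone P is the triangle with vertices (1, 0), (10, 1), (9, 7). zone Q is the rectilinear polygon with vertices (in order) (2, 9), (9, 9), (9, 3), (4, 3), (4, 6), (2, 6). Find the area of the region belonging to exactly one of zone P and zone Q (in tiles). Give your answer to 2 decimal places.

45.21

|zone P| = 27.5, |zone Q| = 36, |zone P∩zone Q| = 9.1429.
|zone P △ zone Q| = |zone P| + |zone Q| − 2·|zone P∩zone Q| = 27.5 + 36 − 18.2857 = 45.21.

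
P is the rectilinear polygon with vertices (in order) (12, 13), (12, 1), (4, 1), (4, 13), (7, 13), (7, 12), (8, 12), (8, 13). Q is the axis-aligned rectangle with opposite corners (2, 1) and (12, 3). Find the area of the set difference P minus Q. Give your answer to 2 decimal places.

|P| = 95, |P∩Q| = 16.
|P ∖ Q| = |P| − |P∩Q| = 95 − 16 = 79.00.

79.00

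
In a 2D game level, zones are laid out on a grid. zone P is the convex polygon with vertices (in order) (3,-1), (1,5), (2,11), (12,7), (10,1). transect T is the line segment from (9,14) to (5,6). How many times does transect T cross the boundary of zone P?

The segment meets the boundary at (6.583,9.167).

1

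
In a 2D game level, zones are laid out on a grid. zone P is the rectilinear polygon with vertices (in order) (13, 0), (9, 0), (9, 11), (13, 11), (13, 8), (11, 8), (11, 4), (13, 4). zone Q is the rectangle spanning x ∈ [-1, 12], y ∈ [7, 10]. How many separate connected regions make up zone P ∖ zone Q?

zone P ∖ zone Q splits into 2 disjoint pieces (area 22, area 6).

2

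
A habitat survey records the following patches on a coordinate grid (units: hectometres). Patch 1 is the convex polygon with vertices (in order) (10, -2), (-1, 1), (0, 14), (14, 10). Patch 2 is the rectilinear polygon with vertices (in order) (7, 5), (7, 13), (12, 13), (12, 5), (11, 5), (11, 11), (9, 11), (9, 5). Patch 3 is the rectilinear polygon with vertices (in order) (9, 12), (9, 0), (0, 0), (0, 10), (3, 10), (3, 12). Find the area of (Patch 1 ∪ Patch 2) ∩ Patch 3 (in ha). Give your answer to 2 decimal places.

101.03

The region (Patch 1 ∪ Patch 2) ∩ Patch 3 is the polygon with vertices (0,0.727), (0,10), (3,10), (3,12), (7,12), (9,12), (9,0), (2.667,0).
By the shoelace formula its area is 101.03.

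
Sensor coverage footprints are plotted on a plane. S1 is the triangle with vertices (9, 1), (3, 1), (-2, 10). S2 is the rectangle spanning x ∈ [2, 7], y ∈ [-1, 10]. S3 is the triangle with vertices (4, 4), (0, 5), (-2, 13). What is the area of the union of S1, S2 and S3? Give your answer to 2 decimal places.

By inclusion–exclusion:
Individual areas: |S1| = 27, |S2| = 55, |S3| = 15.
|S1∩S2| = 17.5091.
|S1∩S3| = 8.7366.
|S2∩S3| = 2.5.
|S1∩S2∩S3| = 2.4455.
|S1 ∪ S2 ∪ S3| = 97 − 28.7457 + 2.4455 = 70.70.

70.70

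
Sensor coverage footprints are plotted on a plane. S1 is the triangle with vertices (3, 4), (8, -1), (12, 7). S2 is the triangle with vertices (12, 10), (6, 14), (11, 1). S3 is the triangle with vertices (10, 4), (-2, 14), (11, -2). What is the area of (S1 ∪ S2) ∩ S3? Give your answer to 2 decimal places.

11.66

The region (S1 ∪ S2) ∩ S3 is the polygon with vertices (8,5.667), (10,4), (10.125,3.25), (8.833,0.667), (5.459,4.82).
By the shoelace formula its area is 11.66.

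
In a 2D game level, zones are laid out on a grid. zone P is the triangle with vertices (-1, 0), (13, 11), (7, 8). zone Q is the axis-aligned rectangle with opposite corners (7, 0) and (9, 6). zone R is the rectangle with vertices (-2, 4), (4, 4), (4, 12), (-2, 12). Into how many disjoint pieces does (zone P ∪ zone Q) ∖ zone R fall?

2

(zone P ∪ zone Q) ∖ zone R splits into 2 disjoint pieces (area 11.5, area 12).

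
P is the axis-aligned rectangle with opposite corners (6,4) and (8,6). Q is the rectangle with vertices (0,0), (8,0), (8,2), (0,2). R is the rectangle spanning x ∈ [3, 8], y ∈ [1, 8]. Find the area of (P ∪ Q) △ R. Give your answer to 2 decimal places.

|P ∪ Q| = 20.
|(P ∪ Q) ∩ R| = 9.
|(P ∪ Q) △ R| = 20 + 35 − 18 = 37.00.

37.00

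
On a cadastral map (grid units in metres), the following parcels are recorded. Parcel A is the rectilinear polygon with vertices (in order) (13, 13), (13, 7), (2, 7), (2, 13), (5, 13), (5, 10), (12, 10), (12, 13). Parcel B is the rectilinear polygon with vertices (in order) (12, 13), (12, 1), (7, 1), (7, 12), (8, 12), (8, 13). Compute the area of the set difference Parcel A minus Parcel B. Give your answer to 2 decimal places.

|Parcel A| = 45, |Parcel A∩Parcel B| = 15.
|Parcel A ∖ Parcel B| = |Parcel A| − |Parcel A∩Parcel B| = 45 − 15 = 30.00.

30.00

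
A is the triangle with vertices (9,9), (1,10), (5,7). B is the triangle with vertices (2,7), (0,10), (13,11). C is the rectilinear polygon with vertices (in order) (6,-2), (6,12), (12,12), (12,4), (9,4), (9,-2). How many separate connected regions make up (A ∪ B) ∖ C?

(A ∪ B) ∖ C splits into 2 disjoint pieces (area 15.0326, area 0.1434).

2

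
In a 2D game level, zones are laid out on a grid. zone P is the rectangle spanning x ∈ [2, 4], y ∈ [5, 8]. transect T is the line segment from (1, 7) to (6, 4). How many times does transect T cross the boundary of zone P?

2

The segment meets the boundary at (4,5.2), (2,6.4).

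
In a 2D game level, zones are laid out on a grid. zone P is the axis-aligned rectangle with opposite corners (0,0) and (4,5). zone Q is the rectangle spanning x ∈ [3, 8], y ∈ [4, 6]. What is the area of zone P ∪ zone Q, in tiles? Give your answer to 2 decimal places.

By inclusion–exclusion:
Individual areas: |zone P| = 20, |zone Q| = 10.
|zone P∩zone Q|: x∈[3,4], y∈[4,5] → 1·1 = 1.
|zone P ∪ zone Q| = 30 − 1 = 29.00.

29.00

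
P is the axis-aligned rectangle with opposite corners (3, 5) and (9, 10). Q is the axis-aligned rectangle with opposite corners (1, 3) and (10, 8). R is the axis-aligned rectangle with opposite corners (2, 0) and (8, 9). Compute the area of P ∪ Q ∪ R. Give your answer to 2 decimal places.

By inclusion–exclusion:
Individual areas: |P| = 30, |Q| = 45, |R| = 54.
|P∩Q|: x∈[3,9], y∈[5,8] → 6·3 = 18.
|P∩R|: x∈[3,8], y∈[5,9] → 5·4 = 20.
|Q∩R|: x∈[2,8], y∈[3,8] → 6·5 = 30.
|P∩Q∩R| = 15.
|P ∪ Q ∪ R| = 129 − 68 + 15 = 76.00.

76.00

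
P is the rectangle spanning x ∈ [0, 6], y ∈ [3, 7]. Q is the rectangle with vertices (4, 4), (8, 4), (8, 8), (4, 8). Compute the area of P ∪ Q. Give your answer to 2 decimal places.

By inclusion–exclusion:
Individual areas: |P| = 24, |Q| = 16.
|P∩Q|: x∈[4,6], y∈[4,7] → 2·3 = 6.
|P ∪ Q| = 40 − 6 = 34.00.

34.00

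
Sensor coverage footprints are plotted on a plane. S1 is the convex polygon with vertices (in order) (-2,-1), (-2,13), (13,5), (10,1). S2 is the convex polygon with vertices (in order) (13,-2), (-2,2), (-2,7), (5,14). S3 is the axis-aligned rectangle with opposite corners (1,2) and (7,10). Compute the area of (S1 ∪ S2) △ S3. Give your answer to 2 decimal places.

|S1 ∪ S2| = 152.9783.
|(S1 ∪ S2) ∩ S3| = 48.
|(S1 ∪ S2) △ S3| = 152.9783 + 48 − 96 = 104.98.

104.98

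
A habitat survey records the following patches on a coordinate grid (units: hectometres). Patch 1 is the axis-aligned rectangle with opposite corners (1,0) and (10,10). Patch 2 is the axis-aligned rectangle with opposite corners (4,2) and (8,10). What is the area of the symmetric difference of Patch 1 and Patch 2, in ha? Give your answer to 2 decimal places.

58.00

|Patch 1∩Patch 2|: x∈[4,8], y∈[2,10] → 4·8 = 32.
|Patch 1 △ Patch 2| = |Patch 1| + |Patch 2| − 2·|Patch 1∩Patch 2| = 90 + 32 − 64 = 58.00.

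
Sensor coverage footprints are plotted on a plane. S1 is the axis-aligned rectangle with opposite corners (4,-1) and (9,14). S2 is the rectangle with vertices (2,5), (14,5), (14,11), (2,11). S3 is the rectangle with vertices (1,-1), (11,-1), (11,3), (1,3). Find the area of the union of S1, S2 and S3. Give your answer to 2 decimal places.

137.00

By inclusion–exclusion:
Individual areas: |S1| = 75, |S2| = 72, |S3| = 40.
|S1∩S2|: x∈[4,9], y∈[5,11] → 5·6 = 30.
|S1∩S3|: x∈[4,9], y∈[-1,3] → 5·4 = 20.
|S2∩S3| = 0 (no overlap).
|S1∩S2∩S3| = 0.
|S1 ∪ S2 ∪ S3| = 187 − 50 + 0 = 137.00.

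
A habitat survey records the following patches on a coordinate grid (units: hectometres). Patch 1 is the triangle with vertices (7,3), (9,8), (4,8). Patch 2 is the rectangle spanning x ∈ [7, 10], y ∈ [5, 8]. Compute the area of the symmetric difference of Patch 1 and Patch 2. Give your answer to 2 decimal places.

13.10

|Patch 1| = 12.5, |Patch 2| = 9, |Patch 1∩Patch 2| = 4.2.
|Patch 1 △ Patch 2| = |Patch 1| + |Patch 2| − 2·|Patch 1∩Patch 2| = 12.5 + 9 − 8.4 = 13.10.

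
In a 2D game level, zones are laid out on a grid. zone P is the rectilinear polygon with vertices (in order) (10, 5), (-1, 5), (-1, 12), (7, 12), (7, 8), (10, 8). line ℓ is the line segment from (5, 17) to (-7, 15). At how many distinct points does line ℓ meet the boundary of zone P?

The segment lies entirely outside zone P and never meets its boundary.

0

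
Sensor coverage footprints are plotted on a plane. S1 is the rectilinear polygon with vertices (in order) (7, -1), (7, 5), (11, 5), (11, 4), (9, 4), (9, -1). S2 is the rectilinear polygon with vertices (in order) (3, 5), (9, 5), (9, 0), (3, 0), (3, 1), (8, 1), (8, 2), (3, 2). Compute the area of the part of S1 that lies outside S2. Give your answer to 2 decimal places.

|S1| = 14, |S1∩S2| = 9.
|S1 ∖ S2| = |S1| − |S1∩S2| = 14 − 9 = 5.00.

5.00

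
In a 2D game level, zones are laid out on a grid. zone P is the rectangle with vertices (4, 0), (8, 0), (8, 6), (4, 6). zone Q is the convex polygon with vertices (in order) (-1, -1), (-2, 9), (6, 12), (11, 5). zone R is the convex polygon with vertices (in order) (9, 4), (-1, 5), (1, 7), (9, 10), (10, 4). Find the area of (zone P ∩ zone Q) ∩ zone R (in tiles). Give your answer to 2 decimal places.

The region (zone P ∩ zone Q) ∩ zone R is the polygon with vertices (8,6), (8,4.1), (4,4.5), (4,6).
By the shoelace formula its area is 6.80.

6.80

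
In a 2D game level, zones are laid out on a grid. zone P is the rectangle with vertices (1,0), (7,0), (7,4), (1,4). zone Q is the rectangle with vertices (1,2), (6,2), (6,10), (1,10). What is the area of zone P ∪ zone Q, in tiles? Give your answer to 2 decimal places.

54.00

By inclusion–exclusion:
Individual areas: |zone P| = 24, |zone Q| = 40.
|zone P∩zone Q|: x∈[1,6], y∈[2,4] → 5·2 = 10.
|zone P ∪ zone Q| = 64 − 10 = 54.00.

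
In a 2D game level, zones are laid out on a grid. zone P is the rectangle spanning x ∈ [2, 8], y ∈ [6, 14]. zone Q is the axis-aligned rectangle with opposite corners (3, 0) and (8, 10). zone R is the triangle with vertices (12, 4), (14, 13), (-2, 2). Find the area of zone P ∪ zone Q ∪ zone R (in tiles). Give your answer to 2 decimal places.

118.58

By inclusion–exclusion:
Individual areas: |zone P| = 48, |zone Q| = 50, |zone R| = 61.
|zone P∩zone Q|: x∈[3,8], y∈[6,10] → 5·4 = 20.
|zone P∩zone R| = 6.0114.
|zone Q∩zone R| = 20.4241.
|zone P∩zone Q∩zone R| = 6.0114.
|zone P ∪ zone Q ∪ zone R| = 159 − 46.4355 + 6.0114 = 118.58.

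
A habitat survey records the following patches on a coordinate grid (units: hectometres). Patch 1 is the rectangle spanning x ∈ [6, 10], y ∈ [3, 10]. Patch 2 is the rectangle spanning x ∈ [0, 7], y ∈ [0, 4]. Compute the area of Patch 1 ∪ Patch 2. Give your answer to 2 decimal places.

By inclusion–exclusion:
Individual areas: |Patch 1| = 28, |Patch 2| = 28.
|Patch 1∩Patch 2|: x∈[6,7], y∈[3,4] → 1·1 = 1.
|Patch 1 ∪ Patch 2| = 56 − 1 = 55.00.

55.00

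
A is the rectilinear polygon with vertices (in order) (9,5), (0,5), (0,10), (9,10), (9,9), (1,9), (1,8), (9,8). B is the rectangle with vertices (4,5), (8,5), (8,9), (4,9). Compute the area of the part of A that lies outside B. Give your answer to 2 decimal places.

|A| = 37, |A∩B| = 12.
|A ∖ B| = |A| − |A∩B| = 37 − 12 = 25.00.

25.00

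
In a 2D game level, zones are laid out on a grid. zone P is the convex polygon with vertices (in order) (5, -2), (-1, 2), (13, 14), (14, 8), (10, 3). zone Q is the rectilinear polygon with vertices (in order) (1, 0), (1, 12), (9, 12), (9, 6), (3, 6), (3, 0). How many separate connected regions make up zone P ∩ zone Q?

zone P ∩ zone Q splits into 2 disjoint pieces (area 8.8095, area 12.1905).

2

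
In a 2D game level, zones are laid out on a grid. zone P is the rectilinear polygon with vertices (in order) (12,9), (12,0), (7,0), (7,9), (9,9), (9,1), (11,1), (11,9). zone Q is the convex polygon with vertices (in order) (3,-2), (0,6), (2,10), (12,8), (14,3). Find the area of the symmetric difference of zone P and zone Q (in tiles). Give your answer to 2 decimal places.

87.83

|zone P| = 29, |zone Q| = 105.5, |zone P∩zone Q| = 23.3364.
|zone P △ zone Q| = |zone P| + |zone Q| − 2·|zone P∩zone Q| = 29 + 105.5 − 46.6727 = 87.83.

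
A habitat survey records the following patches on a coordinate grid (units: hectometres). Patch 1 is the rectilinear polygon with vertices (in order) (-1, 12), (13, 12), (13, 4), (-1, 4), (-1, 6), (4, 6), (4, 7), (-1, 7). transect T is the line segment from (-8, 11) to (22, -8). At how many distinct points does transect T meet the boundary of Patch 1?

2

The segment meets the boundary at (3.053,4), (-0.105,6).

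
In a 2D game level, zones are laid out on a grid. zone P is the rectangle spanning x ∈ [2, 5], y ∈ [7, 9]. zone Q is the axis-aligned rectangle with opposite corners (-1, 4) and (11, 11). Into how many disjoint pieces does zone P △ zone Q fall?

1

zone P △ zone Q is a single connected region.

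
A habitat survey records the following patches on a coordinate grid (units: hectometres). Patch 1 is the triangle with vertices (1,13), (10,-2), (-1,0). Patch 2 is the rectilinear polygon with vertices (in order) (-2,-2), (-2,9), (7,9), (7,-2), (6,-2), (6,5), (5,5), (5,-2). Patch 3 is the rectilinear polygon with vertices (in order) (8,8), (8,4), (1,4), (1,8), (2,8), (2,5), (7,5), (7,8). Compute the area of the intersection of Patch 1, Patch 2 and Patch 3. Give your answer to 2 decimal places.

7.13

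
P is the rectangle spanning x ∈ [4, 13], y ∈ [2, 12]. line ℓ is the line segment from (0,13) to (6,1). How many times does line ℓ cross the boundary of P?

The segment meets the boundary at (5.5,2), (4,5).

2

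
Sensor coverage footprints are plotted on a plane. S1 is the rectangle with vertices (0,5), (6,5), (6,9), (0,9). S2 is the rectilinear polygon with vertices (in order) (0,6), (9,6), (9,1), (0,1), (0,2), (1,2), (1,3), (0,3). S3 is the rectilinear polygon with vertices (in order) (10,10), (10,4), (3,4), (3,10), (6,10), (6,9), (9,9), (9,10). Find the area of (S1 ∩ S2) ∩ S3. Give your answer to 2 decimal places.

The region (S1 ∩ S2) ∩ S3 is the polygon with vertices (3,5), (3,6), (6,6), (6,5).
By the shoelace formula its area is 3.00.

3.00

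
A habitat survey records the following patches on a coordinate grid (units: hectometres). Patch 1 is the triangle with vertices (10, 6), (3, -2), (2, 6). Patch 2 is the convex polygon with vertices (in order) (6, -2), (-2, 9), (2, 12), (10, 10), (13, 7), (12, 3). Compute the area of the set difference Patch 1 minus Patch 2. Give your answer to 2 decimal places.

4.66

|Patch 1| = 32, |Patch 1∩Patch 2| = 27.3368.
|Patch 1 ∖ Patch 2| = |Patch 1| − |Patch 1∩Patch 2| = 32 − 27.3368 = 4.66.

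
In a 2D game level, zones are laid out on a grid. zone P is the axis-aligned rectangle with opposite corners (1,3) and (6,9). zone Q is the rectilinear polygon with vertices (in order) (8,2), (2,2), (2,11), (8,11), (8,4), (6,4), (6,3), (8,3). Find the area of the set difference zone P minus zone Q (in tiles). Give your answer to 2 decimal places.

|zone P| = 30, |zone P∩zone Q| = 24.
|zone P ∖ zone Q| = |zone P| − |zone P∩zone Q| = 30 − 24 = 6.00.

6.00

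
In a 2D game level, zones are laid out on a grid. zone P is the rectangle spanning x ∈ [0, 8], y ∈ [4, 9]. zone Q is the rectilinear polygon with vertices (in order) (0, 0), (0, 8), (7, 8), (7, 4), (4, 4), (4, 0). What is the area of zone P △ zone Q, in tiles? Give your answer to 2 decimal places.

28.00

|zone P| = 40, |zone Q| = 44, |zone P∩zone Q| = 28.
|zone P △ zone Q| = |zone P| + |zone Q| − 2·|zone P∩zone Q| = 40 + 44 − 56 = 28.00.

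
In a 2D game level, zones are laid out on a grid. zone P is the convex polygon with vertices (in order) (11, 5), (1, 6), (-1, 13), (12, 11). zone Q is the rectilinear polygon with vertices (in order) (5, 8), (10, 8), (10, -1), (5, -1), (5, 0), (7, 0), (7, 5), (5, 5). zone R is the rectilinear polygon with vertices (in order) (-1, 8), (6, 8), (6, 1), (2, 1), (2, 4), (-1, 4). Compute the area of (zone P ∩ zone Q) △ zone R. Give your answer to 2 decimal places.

|zone P ∩ zone Q| = 13.25.
|(zone P ∩ zone Q) ∩ zone R| = 2.45.
|(zone P ∩ zone Q) △ zone R| = 13.25 + 40 − 4.9 = 48.35.

48.35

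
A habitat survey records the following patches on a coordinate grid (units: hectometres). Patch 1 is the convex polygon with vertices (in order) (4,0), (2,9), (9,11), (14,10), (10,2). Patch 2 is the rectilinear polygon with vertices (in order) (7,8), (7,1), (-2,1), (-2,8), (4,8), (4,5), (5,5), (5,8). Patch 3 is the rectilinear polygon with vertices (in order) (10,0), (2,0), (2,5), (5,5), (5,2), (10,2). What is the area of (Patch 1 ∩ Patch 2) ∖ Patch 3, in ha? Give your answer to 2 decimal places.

16.33

|Patch 1 ∩ Patch 2| = 25.
|(Patch 1 ∩ Patch 2) ∩ Patch 3| = 8.6667.
|(Patch 1 ∩ Patch 2) ∖ Patch 3| = 25 − 8.6667 = 16.33.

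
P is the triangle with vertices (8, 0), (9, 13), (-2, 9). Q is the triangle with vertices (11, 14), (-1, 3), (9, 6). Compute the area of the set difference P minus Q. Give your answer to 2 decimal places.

|P| = 69.5, |P∩Q| = 25.2542.
|P ∖ Q| = |P| − |P∩Q| = 69.5 − 25.2542 = 44.25.

44.25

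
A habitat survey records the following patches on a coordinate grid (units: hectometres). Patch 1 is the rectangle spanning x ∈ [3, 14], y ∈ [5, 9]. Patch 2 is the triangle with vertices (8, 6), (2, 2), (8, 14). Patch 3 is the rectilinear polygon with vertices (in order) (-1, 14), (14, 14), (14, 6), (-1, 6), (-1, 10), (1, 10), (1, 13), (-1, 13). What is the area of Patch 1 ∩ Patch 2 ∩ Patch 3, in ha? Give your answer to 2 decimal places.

9.75

The intersection is the polygon with vertices (8,6), (4,6), (5.5,9), (8,9).
By the shoelace formula its area is 9.75.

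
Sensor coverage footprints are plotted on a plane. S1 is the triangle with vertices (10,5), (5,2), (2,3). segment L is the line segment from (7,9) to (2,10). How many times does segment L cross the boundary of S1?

0

The segment lies entirely outside S1 and never meets its boundary.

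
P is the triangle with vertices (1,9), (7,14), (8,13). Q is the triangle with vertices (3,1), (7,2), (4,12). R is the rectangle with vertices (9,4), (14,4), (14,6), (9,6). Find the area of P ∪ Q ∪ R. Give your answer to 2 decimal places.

36.75

By inclusion–exclusion:
Individual areas: |P| = 5.5, |Q| = 21.5, |R| = 10.
|P∩Q| = 0.2486.
|P∩R| = 0.
|Q∩R| = 0.
|P∩Q∩R| = 0.
|P ∪ Q ∪ R| = 37 − 0.2486 + 0 = 36.75.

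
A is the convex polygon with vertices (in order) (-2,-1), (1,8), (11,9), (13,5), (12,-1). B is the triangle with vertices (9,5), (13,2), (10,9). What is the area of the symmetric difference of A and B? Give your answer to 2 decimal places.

112.26

|A| = 121.5, |B| = 9.5, |A∩B| = 9.37.
|A △ B| = |A| + |B| − 2·|A∩B| = 121.5 + 9.5 − 18.74 = 112.26.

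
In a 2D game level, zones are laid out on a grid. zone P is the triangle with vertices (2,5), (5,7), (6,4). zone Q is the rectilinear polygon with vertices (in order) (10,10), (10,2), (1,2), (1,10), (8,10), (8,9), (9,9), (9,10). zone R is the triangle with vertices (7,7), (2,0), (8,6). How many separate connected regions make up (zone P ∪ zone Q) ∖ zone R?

(zone P ∪ zone Q) ∖ zone R is a single connected region.

1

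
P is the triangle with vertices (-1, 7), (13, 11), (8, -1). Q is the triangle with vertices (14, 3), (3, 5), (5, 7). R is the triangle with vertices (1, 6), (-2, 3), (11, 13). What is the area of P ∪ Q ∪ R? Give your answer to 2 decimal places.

By inclusion–exclusion:
Individual areas: |P| = 74, |Q| = 13, |R| = 4.5.
|P∩Q| = 11.066.
|P∩R| = 2.4768.
|Q∩R| = 0.
|P∩Q∩R| = 0.
|P ∪ Q ∪ R| = 91.5 − 13.5429 + 0 = 77.96.

77.96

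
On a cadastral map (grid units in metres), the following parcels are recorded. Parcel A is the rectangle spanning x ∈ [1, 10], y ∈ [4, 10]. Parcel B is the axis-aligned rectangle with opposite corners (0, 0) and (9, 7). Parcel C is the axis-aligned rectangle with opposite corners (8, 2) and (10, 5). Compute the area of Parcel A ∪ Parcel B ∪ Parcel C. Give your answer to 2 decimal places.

By inclusion–exclusion:
Individual areas: |Parcel A| = 54, |Parcel B| = 63, |Parcel C| = 6.
|Parcel A∩Parcel B|: x∈[1,9], y∈[4,7] → 8·3 = 24.
|Parcel A∩Parcel C|: x∈[8,10], y∈[4,5] → 2·1 = 2.
|Parcel B∩Parcel C|: x∈[8,9], y∈[2,5] → 1·3 = 3.
|Parcel A∩Parcel B∩Parcel C| = 1.
|Parcel A ∪ Parcel B ∪ Parcel C| = 123 − 29 + 1 = 95.00.

95.00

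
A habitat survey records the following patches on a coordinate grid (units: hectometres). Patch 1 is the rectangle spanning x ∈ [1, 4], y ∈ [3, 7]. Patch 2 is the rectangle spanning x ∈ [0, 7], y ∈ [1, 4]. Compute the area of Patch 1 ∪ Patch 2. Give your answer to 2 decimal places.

By inclusion–exclusion:
Individual areas: |Patch 1| = 12, |Patch 2| = 21.
|Patch 1∩Patch 2|: x∈[1,4], y∈[3,4] → 3·1 = 3.
|Patch 1 ∪ Patch 2| = 33 − 3 = 30.00.

30.00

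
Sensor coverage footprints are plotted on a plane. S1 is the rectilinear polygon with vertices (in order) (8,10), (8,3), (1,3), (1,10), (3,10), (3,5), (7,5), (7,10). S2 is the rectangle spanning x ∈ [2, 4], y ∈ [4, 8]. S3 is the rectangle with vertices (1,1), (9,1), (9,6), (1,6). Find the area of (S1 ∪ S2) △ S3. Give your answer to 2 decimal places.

36.00

|S1 ∪ S2| = 32.
|(S1 ∪ S2) ∩ S3| = 18.
|(S1 ∪ S2) △ S3| = 32 + 40 − 36 = 36.00.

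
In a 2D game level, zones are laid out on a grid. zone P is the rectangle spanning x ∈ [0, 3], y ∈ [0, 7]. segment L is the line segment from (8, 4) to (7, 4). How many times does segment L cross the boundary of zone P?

0

The segment lies entirely outside zone P and never meets its boundary.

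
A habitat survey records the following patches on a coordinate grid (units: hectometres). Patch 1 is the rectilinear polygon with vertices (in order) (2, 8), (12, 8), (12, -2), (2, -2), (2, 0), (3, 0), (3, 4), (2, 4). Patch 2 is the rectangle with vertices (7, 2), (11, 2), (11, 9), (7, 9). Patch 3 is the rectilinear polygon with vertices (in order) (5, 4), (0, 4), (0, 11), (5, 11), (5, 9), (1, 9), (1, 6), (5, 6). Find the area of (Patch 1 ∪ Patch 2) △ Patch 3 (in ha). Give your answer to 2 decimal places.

111.00

|Patch 1 ∪ Patch 2| = 100.
|(Patch 1 ∪ Patch 2) ∩ Patch 3| = 6.
|(Patch 1 ∪ Patch 2) △ Patch 3| = 100 + 23 − 12 = 111.00.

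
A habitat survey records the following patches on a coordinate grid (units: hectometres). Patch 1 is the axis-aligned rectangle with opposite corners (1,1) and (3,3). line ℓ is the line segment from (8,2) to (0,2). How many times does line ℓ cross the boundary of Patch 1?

The segment meets the boundary at (1,2), (3,2).

2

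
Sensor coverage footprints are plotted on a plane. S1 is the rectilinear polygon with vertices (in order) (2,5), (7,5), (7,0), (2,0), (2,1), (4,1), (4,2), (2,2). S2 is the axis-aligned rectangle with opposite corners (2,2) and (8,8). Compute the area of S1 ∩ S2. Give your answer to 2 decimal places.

The intersection is the polygon with vertices (7,5), (7,2), (4,2), (2,2), (2,5).
By the shoelace formula its area is 15.00.

15.00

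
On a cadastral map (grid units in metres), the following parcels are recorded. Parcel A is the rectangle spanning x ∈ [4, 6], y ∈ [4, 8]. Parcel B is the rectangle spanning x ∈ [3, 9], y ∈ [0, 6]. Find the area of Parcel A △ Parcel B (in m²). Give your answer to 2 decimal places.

36.00

|Parcel A∩Parcel B|: x∈[4,6], y∈[4,6] → 2·2 = 4.
|Parcel A △ Parcel B| = |Parcel A| + |Parcel B| − 2·|Parcel A∩Parcel B| = 8 + 36 − 8 = 36.00.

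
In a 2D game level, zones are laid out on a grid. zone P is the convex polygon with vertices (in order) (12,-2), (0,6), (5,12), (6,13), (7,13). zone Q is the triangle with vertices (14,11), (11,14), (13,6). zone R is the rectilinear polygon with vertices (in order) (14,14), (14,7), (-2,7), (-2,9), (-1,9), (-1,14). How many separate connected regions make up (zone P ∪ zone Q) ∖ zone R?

(zone P ∪ zone Q) ∖ zone R splits into 2 disjoint pieces (area 46.0833, area 0.225).

2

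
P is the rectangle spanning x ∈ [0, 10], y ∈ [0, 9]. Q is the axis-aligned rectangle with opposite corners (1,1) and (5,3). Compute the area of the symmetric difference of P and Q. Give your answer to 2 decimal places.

82.00

|P∩Q|: x∈[1,5], y∈[1,3] → 4·2 = 8.
|P △ Q| = |P| + |Q| − 2·|P∩Q| = 90 + 8 − 16 = 82.00.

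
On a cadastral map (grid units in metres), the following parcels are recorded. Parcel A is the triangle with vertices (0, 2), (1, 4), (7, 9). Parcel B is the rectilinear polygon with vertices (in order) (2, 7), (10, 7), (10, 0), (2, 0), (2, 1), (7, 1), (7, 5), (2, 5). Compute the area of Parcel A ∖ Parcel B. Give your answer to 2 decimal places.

2.30

|Parcel A| = 3.5, |Parcel A∩Parcel B| = 1.2.
|Parcel A ∖ Parcel B| = |Parcel A| − |Parcel A∩Parcel B| = 3.5 − 1.2 = 2.30.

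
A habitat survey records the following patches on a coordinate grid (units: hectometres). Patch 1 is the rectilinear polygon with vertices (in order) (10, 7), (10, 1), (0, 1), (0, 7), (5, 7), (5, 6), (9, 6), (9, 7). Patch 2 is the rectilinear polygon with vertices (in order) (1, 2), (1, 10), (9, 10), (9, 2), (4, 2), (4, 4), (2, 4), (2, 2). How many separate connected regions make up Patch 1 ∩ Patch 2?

Patch 1 ∩ Patch 2 is a single connected region.

1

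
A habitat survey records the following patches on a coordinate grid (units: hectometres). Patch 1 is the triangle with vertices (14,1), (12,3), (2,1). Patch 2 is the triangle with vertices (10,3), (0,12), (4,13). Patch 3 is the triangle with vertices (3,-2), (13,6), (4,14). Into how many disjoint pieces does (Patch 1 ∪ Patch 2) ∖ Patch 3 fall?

4

(Patch 1 ∪ Patch 2) ∖ Patch 3 splits into 4 disjoint pieces (area 0.1428, area 8.9917, area 8.3039, area 0.0329).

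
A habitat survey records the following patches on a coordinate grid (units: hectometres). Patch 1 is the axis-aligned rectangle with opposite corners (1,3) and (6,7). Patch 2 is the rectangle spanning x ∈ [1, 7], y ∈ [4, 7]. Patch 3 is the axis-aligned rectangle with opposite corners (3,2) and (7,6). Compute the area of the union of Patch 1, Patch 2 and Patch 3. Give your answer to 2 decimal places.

By inclusion–exclusion:
Individual areas: |Patch 1| = 20, |Patch 2| = 18, |Patch 3| = 16.
|Patch 1∩Patch 2|: x∈[1,6], y∈[4,7] → 5·3 = 15.
|Patch 1∩Patch 3|: x∈[3,6], y∈[3,6] → 3·3 = 9.
|Patch 2∩Patch 3|: x∈[3,7], y∈[4,6] → 4·2 = 8.
|Patch 1∩Patch 2∩Patch 3| = 6.
|Patch 1 ∪ Patch 2 ∪ Patch 3| = 54 − 32 + 6 = 28.00.

28.00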